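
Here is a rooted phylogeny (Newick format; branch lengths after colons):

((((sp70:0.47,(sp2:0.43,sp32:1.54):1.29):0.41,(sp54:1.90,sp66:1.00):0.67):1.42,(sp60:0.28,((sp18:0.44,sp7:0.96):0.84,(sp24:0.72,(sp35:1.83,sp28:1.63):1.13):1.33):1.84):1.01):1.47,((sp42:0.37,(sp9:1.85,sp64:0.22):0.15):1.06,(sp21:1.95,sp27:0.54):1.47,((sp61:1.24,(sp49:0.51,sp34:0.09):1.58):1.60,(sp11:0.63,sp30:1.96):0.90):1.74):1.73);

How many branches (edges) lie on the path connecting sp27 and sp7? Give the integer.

8

The MRCA of sp27 and sp7 is the root of the tree.
From sp27 up to that node: 3 branches. From sp7 up to the same node: 5 branches. Total: 3 + 5 = 8.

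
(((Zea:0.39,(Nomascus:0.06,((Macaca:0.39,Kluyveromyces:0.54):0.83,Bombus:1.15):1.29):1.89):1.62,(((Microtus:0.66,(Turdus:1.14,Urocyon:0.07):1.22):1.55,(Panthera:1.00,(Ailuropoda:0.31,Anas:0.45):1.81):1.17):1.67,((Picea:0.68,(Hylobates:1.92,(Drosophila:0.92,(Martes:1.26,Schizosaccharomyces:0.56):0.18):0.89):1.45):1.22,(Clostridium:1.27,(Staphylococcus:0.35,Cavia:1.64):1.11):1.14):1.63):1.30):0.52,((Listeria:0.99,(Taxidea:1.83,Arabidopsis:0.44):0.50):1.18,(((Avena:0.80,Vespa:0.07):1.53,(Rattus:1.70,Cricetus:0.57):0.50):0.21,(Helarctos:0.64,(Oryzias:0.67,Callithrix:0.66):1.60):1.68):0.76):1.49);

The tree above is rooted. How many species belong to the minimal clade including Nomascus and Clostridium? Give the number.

19

The MRCA of Nomascus and Clostridium is the node subtending ((Zea,(Nomascus,((Macaca,Kluyveromyces),Bombus))),(((Microtus,(Turdus,Urocyon)),(Panthera,(Ailuropoda,Anas))),((Picea,(Hylobates,(Drosophila,(Martes,Schizosaccharomyces)))),(Clostridium,(Staphylococcus,Cavia))))).
That clade contains 19 terminal taxa: Ailuropoda, Anas, Bombus, Cavia, Clostridium, Drosophila, Hylobates, Kluyveromyces, Macaca, Martes, Microtus, Nomascus, Panthera, Picea, Schizosaccharomyces, Staphylococcus, Turdus, Urocyon, Zea.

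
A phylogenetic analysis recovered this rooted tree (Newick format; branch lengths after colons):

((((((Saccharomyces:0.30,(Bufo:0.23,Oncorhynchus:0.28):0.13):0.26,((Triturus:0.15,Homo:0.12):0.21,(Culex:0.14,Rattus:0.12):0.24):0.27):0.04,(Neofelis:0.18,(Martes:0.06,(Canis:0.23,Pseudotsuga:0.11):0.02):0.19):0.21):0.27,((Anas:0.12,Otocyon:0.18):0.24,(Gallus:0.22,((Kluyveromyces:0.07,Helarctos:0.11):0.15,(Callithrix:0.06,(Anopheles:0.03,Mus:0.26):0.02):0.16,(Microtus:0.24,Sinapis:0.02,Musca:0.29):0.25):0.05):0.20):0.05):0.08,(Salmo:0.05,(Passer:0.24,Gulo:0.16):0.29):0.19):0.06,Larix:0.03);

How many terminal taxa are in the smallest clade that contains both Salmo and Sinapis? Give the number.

25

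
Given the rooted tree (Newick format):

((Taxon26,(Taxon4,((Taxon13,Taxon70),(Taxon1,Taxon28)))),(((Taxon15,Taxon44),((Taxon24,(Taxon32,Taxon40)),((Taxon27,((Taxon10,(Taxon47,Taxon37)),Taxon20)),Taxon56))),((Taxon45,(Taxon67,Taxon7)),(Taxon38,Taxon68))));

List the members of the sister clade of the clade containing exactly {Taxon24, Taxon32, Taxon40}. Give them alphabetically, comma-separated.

Taxon10, Taxon20, Taxon27, Taxon37, Taxon47, Taxon56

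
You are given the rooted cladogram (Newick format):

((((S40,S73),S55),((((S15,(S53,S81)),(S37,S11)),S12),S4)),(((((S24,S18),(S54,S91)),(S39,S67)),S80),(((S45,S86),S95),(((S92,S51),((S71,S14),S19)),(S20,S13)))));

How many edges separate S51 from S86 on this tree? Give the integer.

The MRCA of S51 and S86 is the node subtending (((S45,S86),S95),(((S92,S51),((S71,S14),S19)),(S20,S13))).
From S51 up to that node: 4 branches. From S86 up to the same node: 3 branches. Total: 4 + 3 = 7.

7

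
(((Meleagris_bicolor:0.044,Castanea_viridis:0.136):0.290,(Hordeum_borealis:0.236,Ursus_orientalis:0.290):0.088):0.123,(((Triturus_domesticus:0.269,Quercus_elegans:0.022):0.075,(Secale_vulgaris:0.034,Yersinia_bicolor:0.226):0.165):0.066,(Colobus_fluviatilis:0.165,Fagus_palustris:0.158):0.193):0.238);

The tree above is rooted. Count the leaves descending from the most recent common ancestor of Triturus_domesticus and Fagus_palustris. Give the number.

6

The MRCA of Triturus_domesticus and Fagus_palustris is the node subtending (((Triturus_domesticus,Quercus_elegans),(Secale_vulgaris,Yersinia_bicolor)),(Colobus_fluviatilis,Fagus_palustris)).
That clade contains 6 terminal taxa: Colobus_fluviatilis, Fagus_palustris, Quercus_elegans, Secale_vulgaris, Triturus_domesticus, Yersinia_bicolor.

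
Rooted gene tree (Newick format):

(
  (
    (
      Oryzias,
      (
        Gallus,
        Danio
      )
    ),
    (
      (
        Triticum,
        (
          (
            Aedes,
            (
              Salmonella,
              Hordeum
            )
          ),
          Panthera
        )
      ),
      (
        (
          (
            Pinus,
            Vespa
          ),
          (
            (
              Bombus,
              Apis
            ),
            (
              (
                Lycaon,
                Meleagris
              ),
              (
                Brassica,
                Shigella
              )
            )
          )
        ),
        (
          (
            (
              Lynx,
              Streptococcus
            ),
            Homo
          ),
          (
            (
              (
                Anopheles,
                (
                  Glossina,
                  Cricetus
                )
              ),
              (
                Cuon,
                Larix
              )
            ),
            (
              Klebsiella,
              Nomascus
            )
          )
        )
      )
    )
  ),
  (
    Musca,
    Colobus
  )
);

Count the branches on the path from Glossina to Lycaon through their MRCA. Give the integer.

11

The MRCA of Glossina and Lycaon is the node subtending (((Pinus,Vespa),((Bombus,Apis),((Lycaon,Meleagris),(Brassica,Shigella)))),(((Lynx,Streptococcus),Homo),(((Anopheles,(Glossina,Cricetus)),(Cuon,Larix)),(Klebsiella,Nomascus)))).
From Glossina up to that node: 6 branches. From Lycaon up to the same node: 5 branches. Total: 6 + 5 = 11.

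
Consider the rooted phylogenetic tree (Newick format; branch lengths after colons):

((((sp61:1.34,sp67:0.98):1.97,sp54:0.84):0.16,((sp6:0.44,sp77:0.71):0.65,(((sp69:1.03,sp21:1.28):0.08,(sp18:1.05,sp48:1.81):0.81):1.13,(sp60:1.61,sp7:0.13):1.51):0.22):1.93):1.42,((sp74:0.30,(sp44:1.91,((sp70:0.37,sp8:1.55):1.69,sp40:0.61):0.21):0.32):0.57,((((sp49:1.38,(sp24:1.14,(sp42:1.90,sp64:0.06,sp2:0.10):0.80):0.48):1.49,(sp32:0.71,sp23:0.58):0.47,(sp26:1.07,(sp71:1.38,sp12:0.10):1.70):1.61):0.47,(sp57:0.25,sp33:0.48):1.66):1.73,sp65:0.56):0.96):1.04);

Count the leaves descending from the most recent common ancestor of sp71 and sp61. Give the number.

29

The MRCA of sp71 and sp61 is the root, so the clade is the entire tree.
That clade contains 29 terminal taxa: sp12, sp18, sp2, sp21, sp23, sp24, sp26, sp32, sp33, sp40, sp42, sp44, sp48, sp49, sp54, sp57, sp6, sp60, sp61, sp64, sp65, sp67, sp69, sp7, sp70, sp71, sp74, sp77, sp8.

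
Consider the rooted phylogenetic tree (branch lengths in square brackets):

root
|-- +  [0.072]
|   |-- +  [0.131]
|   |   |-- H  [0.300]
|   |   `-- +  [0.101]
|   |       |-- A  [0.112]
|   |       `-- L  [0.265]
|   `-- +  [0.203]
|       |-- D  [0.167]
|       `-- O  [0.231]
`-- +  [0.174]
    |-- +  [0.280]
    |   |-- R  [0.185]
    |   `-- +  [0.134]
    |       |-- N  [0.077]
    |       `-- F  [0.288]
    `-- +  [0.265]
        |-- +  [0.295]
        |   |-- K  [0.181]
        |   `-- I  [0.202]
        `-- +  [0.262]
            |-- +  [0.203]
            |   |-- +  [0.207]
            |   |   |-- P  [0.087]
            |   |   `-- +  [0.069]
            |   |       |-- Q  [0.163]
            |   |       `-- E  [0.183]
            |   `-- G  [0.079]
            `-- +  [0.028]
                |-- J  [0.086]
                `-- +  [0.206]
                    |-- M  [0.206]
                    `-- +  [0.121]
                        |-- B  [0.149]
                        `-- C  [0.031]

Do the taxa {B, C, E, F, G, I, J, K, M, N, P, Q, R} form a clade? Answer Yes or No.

The most recent common ancestor of these taxa subtends ((R,(N,F)),((K,I),(((P,(Q,E)),G),(J,(M,(B,C)))))).
That clade has exactly 13 tips — every listed taxon and nothing else — so the group is monophyletic.

Yes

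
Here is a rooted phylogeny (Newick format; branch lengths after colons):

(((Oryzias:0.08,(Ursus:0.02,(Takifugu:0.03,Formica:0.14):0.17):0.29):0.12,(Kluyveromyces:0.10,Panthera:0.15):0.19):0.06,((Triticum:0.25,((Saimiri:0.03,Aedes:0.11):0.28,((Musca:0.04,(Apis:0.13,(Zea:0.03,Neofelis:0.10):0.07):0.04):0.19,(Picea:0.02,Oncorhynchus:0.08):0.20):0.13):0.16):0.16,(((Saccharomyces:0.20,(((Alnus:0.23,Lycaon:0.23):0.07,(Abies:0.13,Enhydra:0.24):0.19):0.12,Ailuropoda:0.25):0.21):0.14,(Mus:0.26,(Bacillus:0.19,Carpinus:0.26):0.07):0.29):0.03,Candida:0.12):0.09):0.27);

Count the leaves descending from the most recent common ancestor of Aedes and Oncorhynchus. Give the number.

The MRCA of Aedes and Oncorhynchus is the node subtending ((Saimiri,Aedes),((Musca,(Apis,(Zea,Neofelis))),(Picea,Oncorhynchus))).
That clade contains 8 terminal taxa: Aedes, Apis, Musca, Neofelis, Oncorhynchus, Picea, Saimiri, Zea.

8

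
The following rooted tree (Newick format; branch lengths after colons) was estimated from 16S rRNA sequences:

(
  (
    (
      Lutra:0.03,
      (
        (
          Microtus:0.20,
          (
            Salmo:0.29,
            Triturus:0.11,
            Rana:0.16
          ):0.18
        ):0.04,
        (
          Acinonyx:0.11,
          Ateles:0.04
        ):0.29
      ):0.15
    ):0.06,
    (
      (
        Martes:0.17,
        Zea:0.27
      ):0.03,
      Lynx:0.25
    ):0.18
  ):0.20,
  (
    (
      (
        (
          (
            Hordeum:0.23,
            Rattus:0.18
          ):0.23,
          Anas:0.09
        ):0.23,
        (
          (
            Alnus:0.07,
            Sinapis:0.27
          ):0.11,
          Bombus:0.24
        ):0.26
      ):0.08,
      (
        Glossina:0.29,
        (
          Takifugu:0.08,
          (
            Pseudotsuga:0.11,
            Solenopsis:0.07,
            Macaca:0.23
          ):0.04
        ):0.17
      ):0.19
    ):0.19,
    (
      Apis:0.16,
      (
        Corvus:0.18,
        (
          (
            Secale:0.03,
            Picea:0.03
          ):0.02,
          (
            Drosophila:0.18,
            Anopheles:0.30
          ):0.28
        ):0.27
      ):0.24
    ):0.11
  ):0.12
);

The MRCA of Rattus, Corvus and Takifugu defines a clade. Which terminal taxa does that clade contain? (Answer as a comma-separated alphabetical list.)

Tracing Rattus: it sits inside (Hordeum,Rattus).
Tracing Corvus: it sits inside (Corvus,((Secale,Picea),(Drosophila,Anopheles))).
Tracing Takifugu: it sits inside (Takifugu,(Pseudotsuga,Solenopsis,Macaca)).
The smallest clade enclosing all 3 is (((((Hordeum,Rattus),Anas),((Alnus,Sinapis),Bombus)),(Glossina,(Takifugu,(Pseudotsuga,Solenopsis,Macaca)))),(Apis,(Corvus,((Secale,Picea),(Drosophila,Anopheles))))); the answer is its 17 terminal taxa in alphabetical order.

Alnus, Anas, Anopheles, Apis, Bombus, Corvus, Drosophila, Glossina, Hordeum, Macaca, Picea, Pseudotsuga, Rattus, Secale, Sinapis, Solenopsis, Takifugu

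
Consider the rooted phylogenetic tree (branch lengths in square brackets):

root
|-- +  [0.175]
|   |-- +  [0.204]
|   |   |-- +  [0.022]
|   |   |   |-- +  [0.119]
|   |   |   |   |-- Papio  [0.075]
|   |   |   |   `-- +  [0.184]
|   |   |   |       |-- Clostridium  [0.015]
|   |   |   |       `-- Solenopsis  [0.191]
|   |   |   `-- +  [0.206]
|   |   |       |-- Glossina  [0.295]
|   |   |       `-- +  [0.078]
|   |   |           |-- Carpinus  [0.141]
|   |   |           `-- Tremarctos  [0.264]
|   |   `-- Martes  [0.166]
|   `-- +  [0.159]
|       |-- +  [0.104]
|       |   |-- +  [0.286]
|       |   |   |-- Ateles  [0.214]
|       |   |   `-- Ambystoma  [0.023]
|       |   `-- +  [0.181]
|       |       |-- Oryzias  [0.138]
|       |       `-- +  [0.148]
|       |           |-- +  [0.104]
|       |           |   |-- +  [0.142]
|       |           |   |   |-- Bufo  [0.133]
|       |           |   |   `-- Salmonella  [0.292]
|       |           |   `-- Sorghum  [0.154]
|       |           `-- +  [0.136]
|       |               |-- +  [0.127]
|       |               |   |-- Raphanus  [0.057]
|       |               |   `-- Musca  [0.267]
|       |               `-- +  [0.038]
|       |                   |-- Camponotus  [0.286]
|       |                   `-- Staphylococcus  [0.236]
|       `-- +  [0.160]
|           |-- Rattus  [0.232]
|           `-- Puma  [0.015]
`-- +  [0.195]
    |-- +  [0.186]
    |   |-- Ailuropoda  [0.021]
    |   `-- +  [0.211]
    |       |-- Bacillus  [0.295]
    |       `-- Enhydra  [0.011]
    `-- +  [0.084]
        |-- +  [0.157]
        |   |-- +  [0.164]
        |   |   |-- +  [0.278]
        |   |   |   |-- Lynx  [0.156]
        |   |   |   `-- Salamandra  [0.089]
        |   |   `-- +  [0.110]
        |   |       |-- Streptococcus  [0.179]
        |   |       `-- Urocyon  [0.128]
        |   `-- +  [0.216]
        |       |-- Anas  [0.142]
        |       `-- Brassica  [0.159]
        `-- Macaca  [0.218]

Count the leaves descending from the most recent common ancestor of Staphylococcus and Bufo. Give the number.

The MRCA of Staphylococcus and Bufo is the node subtending (((Bufo,Salmonella),Sorghum),((Raphanus,Musca),(Camponotus,Staphylococcus))).
That clade contains 7 terminal taxa: Bufo, Camponotus, Musca, Raphanus, Salmonella, Sorghum, Staphylococcus.

7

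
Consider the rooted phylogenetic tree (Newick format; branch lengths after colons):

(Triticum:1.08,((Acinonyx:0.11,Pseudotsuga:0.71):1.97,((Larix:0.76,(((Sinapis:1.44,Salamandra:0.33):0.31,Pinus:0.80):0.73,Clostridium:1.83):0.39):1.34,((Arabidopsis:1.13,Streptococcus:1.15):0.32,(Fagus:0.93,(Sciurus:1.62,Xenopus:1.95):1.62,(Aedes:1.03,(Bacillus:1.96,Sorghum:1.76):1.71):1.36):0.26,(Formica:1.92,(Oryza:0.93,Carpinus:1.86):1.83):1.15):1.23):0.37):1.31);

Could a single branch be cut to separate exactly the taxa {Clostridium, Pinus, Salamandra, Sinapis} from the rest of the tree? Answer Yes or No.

The most recent common ancestor of these taxa subtends (((Sinapis,Salamandra),Pinus),Clostridium).
That clade has exactly 4 tips — every listed taxon and nothing else — so the group is monophyletic.

Yes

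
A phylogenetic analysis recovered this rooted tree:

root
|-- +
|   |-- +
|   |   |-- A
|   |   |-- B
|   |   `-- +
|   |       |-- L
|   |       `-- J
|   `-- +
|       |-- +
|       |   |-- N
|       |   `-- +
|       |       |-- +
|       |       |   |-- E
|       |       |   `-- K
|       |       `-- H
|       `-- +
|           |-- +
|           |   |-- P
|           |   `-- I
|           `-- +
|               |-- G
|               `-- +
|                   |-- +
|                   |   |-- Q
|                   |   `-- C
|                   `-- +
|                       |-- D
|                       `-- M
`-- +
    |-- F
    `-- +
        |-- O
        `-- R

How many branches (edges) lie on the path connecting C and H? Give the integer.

The MRCA of C and H is the node subtending ((N,((E,K),H)),((P,I),(G,((Q,C),(D,M))))).
From C up to that node: 5 branches. From H up to the same node: 3 branches. Total: 5 + 3 = 8.

8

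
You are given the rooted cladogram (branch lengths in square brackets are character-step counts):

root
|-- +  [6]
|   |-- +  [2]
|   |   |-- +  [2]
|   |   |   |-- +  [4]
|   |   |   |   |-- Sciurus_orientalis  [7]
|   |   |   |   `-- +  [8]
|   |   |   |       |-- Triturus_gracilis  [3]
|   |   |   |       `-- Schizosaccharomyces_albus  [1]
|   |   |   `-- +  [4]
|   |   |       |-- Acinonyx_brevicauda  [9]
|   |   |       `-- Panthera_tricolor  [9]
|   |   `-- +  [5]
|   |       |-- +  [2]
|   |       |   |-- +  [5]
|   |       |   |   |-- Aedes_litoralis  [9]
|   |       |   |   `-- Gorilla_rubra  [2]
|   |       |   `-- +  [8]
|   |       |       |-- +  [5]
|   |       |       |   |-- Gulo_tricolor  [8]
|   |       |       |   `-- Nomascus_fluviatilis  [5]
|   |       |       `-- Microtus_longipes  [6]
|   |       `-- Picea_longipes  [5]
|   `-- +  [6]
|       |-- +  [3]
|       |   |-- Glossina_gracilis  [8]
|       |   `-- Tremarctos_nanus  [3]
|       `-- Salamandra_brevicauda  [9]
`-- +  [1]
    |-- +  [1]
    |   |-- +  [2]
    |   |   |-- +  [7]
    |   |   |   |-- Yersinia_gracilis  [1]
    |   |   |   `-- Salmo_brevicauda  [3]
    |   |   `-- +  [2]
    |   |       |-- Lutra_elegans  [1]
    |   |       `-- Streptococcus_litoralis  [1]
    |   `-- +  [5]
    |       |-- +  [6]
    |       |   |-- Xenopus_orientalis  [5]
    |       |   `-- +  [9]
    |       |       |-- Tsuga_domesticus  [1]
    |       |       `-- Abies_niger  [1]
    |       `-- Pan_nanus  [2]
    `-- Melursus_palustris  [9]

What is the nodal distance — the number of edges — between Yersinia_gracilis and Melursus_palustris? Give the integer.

5

The MRCA of Yersinia_gracilis and Melursus_palustris is the node subtending ((((Yersinia_gracilis,Salmo_brevicauda),(Lutra_elegans,Streptococcus_litoralis)),((Xenopus_orientalis,(Tsuga_domesticus,Abies_niger)),Pan_nanus)),Melursus_palustris).
From Yersinia_gracilis up to that node: 4 branches. From Melursus_palustris up to the same node: 1 branch. Total: 4 + 1 = 5.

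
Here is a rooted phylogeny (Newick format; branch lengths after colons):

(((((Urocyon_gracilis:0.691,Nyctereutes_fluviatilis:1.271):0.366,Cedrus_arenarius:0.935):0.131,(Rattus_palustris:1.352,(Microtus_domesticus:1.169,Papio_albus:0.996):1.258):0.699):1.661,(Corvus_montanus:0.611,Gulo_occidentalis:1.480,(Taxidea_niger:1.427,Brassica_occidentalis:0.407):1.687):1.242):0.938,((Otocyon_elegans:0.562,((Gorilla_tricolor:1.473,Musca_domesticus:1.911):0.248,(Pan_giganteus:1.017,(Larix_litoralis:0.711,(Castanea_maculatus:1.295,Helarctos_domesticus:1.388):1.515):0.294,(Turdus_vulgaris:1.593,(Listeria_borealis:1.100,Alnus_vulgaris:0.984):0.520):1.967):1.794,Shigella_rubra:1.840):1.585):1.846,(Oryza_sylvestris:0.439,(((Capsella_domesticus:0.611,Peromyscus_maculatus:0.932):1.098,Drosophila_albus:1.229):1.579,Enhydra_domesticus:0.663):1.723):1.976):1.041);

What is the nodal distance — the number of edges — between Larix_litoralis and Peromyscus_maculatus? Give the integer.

The MRCA of Larix_litoralis and Peromyscus_maculatus is the node subtending ((Otocyon_elegans,((Gorilla_tricolor,Musca_domesticus),(Pan_giganteus,(Larix_litoralis,(Castanea_maculatus,Helarctos_domesticus)),(Turdus_vulgaris,(Listeria_borealis,Alnus_vulgaris))),Shigella_rubra)),(Oryza_sylvestris,(((Capsella_domesticus,Peromyscus_maculatus),Drosophila_albus),Enhydra_domesticus))).
From Larix_litoralis up to that node: 5 branches. From Peromyscus_maculatus up to the same node: 5 branches. Total: 5 + 5 = 10.

10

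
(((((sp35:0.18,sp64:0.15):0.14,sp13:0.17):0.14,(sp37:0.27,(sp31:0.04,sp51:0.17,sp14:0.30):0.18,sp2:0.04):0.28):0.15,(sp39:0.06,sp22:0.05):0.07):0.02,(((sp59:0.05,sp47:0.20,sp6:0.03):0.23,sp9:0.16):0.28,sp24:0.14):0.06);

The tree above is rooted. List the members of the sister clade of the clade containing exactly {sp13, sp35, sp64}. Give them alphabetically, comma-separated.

sp14, sp2, sp31, sp37, sp51

The clade containing exactly {sp13, sp35, sp64} attaches to the tree at the node subtending (((sp35,sp64),sp13),(sp37,(sp31,sp51,sp14),sp2)).
The other lineage descending from that same node — the sister group — is (sp37,(sp31,sp51,sp14),sp2); its 5 tips in alphabetical order are the answer.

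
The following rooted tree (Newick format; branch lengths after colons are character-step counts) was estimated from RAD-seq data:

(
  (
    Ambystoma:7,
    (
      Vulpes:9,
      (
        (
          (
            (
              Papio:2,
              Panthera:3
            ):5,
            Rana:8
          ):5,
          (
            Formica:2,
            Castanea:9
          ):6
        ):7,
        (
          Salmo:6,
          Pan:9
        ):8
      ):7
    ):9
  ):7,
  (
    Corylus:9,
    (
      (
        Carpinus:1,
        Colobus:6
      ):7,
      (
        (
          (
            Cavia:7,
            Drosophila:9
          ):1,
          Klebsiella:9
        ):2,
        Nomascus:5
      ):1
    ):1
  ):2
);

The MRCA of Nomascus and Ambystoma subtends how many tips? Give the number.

16

The MRCA of Nomascus and Ambystoma is the root, so the clade is the entire tree.
That clade contains 16 terminal taxa: Ambystoma, Carpinus, Castanea, Cavia, Colobus, Corylus, Drosophila, Formica, Klebsiella, Nomascus, Pan, Panthera, Papio, Rana, Salmo, Vulpes.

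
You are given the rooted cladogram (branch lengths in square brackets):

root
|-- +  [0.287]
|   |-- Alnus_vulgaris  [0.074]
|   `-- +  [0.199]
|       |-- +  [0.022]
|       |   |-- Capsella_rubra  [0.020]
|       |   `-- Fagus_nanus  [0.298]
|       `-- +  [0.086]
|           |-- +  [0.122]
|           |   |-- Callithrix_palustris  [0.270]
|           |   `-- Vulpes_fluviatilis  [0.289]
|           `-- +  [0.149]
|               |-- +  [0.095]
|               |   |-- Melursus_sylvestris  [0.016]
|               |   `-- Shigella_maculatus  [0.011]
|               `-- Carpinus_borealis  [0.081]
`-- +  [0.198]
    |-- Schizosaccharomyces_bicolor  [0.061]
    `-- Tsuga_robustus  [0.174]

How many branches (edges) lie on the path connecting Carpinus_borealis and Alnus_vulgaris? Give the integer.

The MRCA of Carpinus_borealis and Alnus_vulgaris is the node subtending (Alnus_vulgaris,((Capsella_rubra,Fagus_nanus),((Callithrix_palustris,Vulpes_fluviatilis),((Melursus_sylvestris,Shigella_maculatus),Carpinus_borealis)))).
From Carpinus_borealis up to that node: 4 branches. From Alnus_vulgaris up to the same node: 1 branch. Total: 4 + 1 = 5.

5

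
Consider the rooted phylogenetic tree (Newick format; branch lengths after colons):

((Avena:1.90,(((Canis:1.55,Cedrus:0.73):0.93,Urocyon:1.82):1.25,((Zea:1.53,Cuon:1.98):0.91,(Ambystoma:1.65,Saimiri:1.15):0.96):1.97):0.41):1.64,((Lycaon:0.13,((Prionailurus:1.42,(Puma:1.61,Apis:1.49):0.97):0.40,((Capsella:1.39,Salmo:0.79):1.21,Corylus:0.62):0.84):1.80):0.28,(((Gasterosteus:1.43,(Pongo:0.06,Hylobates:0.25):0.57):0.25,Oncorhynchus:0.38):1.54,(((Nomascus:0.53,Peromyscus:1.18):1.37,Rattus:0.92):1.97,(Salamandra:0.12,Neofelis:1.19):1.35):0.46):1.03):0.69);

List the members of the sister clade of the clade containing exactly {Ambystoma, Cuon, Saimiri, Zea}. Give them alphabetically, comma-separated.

Canis, Cedrus, Urocyon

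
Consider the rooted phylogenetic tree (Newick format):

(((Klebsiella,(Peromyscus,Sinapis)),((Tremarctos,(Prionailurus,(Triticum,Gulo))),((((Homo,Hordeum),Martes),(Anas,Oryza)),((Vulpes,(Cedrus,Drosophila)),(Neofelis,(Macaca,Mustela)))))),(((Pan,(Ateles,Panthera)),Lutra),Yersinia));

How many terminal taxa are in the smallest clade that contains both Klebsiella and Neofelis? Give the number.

18

The MRCA of Klebsiella and Neofelis is the node subtending ((Klebsiella,(Peromyscus,Sinapis)),((Tremarctos,(Prionailurus,(Triticum,Gulo))),((((Homo,Hordeum),Martes),(Anas,Oryza)),((Vulpes,(Cedrus,Drosophila)),(Neofelis,(Macaca,Mustela)))))).
That clade contains 18 terminal taxa: Anas, Cedrus, Drosophila, Gulo, Homo, Hordeum, Klebsiella, Macaca, Martes, Mustela, Neofelis, Oryza, Peromyscus, Prionailurus, Sinapis, Tremarctos, Triticum, Vulpes.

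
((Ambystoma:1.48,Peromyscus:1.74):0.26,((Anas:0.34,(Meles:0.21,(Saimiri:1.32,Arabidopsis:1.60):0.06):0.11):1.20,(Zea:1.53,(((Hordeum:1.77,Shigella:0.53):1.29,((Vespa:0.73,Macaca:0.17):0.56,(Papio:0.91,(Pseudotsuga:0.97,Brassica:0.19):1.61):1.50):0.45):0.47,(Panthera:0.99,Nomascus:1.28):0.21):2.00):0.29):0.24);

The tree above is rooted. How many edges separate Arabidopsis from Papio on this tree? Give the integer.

The MRCA of Arabidopsis and Papio is the node subtending ((Anas,(Meles,(Saimiri,Arabidopsis))),(Zea,(((Hordeum,Shigella),((Vespa,Macaca),(Papio,(Pseudotsuga,Brassica)))),(Panthera,Nomascus)))).
From Arabidopsis up to that node: 4 branches. From Papio up to the same node: 6 branches. Total: 4 + 6 = 10.

10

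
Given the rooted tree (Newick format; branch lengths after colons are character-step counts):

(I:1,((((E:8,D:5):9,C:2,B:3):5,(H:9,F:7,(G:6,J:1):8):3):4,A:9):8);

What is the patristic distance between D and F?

The path runs D → … → MRCA → … → F; the MRCA is the node subtending (((E,D),C,B),(H,F,(G,J))).
Branch lengths along that path: 5 + 9 + 5 + 3 + 7 = 29.

29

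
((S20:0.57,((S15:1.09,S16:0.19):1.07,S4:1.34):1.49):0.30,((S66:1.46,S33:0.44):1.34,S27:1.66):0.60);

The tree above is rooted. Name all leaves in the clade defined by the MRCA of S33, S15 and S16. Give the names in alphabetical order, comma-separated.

Tracing S33: it sits inside (S66,S33).
Tracing S15: it sits inside (S15,S16).
Tracing S16: it sits inside (S15,S16).
The smallest clade enclosing all 3 is the whole tree (their MRCA is the root), so the answer is all 7 tips in alphabetical order.

S15, S16, S20, S27, S33, S4, S66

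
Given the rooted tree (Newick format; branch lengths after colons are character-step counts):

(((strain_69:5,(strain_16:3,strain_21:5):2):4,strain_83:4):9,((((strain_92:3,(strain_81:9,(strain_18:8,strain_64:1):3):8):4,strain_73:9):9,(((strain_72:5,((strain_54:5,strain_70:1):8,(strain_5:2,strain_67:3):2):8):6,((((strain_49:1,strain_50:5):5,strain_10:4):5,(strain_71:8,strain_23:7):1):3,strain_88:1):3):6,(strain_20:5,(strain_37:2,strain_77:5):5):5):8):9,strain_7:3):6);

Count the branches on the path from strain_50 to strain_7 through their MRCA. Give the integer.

9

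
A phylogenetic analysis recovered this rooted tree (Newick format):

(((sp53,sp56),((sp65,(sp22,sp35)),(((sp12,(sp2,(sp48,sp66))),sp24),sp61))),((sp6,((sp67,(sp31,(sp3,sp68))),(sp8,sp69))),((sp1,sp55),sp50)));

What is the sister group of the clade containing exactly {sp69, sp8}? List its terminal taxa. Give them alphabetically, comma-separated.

The clade containing exactly {sp69, sp8} attaches to the tree at the node subtending ((sp67,(sp31,(sp3,sp68))),(sp8,sp69)).
The other lineage descending from that same node — the sister group — is (sp67,(sp31,(sp3,sp68))); its 4 tips in alphabetical order are the answer.

sp3, sp31, sp67, sp68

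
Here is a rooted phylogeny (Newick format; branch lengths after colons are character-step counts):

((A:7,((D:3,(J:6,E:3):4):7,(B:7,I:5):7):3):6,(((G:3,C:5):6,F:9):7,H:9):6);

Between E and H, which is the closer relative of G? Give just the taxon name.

H

The MRCA of G and H subtends (((G,C),F),H) (4 taxa).
The MRCA of G and E is the root, subtending the entire tree (10 taxa).
The first is nested inside the second, so G shares a more recent common ancestor with H.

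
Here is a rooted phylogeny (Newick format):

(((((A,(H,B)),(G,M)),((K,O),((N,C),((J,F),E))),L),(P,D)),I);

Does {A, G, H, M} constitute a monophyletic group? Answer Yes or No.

No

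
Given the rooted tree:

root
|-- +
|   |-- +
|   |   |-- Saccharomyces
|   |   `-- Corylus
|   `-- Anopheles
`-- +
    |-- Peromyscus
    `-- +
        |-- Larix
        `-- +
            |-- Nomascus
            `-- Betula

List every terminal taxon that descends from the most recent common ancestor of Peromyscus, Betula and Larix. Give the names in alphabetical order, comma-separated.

Betula, Larix, Nomascus, Peromyscus

Tracing Peromyscus: it sits inside (Peromyscus,(Larix,(Nomascus,Betula))).
Tracing Betula: it sits inside (Nomascus,Betula).
Tracing Larix: it sits inside (Larix,(Nomascus,Betula)).
The smallest clade enclosing all 3 is (Peromyscus,(Larix,(Nomascus,Betula))); the answer is its 4 terminal taxa in alphabetical order.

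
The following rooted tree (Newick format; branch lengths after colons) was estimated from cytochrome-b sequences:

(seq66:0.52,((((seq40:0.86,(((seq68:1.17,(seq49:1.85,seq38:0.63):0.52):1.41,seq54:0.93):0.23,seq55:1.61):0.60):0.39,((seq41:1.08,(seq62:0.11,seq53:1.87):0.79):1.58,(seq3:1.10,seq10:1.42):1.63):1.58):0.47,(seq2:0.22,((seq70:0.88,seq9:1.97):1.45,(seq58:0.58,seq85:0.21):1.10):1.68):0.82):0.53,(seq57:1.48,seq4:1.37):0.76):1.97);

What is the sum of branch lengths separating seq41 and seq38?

The path runs seq41 → … → MRCA → … → seq38; the MRCA is the node subtending ((seq40,(((seq68,(seq49,seq38)),seq54),seq55)),((seq41,(seq62,seq53)),(seq3,seq10))).
Branch lengths along that path: 1.08 + 1.58 + 1.58 + 0.39 + 0.60 + 0.23 + 1.41 + 0.52 + 0.63 = 8.02.

8.02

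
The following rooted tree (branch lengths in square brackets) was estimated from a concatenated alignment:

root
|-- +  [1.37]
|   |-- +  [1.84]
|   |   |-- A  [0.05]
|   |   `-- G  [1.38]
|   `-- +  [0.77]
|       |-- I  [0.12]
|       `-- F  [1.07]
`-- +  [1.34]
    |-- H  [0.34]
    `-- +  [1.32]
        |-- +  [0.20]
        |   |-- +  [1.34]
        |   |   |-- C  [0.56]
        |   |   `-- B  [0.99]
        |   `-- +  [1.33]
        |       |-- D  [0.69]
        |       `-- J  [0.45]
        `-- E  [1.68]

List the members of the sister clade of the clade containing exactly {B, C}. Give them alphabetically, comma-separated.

D, J

The clade containing exactly {B, C} attaches to the tree at the node subtending ((C,B),(D,J)).
The other lineage descending from that same node — the sister group — is (D,J); its 2 tips in alphabetical order are the answer.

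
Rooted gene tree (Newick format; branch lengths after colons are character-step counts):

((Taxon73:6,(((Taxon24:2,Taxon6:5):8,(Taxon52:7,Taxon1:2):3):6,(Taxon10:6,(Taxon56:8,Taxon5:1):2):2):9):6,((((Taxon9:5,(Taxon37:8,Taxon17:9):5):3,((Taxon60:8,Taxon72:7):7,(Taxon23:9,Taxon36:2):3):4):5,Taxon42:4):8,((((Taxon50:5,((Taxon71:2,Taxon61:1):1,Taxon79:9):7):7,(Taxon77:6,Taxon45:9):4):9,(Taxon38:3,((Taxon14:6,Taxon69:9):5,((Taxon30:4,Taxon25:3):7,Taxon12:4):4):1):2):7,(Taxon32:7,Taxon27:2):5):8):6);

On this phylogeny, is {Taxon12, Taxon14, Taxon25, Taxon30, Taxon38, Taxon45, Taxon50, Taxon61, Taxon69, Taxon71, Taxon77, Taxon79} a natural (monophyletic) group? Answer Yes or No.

Yes

The most recent common ancestor of these taxa subtends (((Taxon50,((Taxon71,Taxon61),Taxon79)),(Taxon77,Taxon45)),(Taxon38,((Taxon14,Taxon69),((Taxon30,Taxon25),Taxon12)))).
That clade has exactly 12 tips — every listed taxon and nothing else — so the group is monophyletic.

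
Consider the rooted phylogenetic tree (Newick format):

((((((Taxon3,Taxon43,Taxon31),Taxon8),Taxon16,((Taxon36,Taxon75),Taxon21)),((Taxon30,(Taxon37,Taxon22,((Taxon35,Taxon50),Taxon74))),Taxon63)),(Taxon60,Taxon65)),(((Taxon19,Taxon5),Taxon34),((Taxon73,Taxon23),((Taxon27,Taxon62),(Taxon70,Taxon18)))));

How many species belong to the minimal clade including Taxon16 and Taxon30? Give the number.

15

The MRCA of Taxon16 and Taxon30 is the node subtending ((((Taxon3,Taxon43,Taxon31),Taxon8),Taxon16,((Taxon36,Taxon75),Taxon21)),((Taxon30,(Taxon37,Taxon22,((Taxon35,Taxon50),Taxon74))),Taxon63)).
That clade contains 15 terminal taxa: Taxon16, Taxon21, Taxon22, Taxon3, Taxon30, Taxon31, Taxon35, Taxon36, Taxon37, Taxon43, Taxon50, Taxon63, Taxon74, Taxon75, Taxon8.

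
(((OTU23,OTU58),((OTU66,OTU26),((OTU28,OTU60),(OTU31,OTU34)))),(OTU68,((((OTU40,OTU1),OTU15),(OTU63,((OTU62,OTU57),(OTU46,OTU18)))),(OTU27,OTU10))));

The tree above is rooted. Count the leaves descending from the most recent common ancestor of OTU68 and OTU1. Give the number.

11

The MRCA of OTU68 and OTU1 is the node subtending (OTU68,((((OTU40,OTU1),OTU15),(OTU63,((OTU62,OTU57),(OTU46,OTU18)))),(OTU27,OTU10))).
That clade contains 11 terminal taxa: OTU1, OTU10, OTU15, OTU18, OTU27, OTU40, OTU46, OTU57, OTU62, OTU63, OTU68.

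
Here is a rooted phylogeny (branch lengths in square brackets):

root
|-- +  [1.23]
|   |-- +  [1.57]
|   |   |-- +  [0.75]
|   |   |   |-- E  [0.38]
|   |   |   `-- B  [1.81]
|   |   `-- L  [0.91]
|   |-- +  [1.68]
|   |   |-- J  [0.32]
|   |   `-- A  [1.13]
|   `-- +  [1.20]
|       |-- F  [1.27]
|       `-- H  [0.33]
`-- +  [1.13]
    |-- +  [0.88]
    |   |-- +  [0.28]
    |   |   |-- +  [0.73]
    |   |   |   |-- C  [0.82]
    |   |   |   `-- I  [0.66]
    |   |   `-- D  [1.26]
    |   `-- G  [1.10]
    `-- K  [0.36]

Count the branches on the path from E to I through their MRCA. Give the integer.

9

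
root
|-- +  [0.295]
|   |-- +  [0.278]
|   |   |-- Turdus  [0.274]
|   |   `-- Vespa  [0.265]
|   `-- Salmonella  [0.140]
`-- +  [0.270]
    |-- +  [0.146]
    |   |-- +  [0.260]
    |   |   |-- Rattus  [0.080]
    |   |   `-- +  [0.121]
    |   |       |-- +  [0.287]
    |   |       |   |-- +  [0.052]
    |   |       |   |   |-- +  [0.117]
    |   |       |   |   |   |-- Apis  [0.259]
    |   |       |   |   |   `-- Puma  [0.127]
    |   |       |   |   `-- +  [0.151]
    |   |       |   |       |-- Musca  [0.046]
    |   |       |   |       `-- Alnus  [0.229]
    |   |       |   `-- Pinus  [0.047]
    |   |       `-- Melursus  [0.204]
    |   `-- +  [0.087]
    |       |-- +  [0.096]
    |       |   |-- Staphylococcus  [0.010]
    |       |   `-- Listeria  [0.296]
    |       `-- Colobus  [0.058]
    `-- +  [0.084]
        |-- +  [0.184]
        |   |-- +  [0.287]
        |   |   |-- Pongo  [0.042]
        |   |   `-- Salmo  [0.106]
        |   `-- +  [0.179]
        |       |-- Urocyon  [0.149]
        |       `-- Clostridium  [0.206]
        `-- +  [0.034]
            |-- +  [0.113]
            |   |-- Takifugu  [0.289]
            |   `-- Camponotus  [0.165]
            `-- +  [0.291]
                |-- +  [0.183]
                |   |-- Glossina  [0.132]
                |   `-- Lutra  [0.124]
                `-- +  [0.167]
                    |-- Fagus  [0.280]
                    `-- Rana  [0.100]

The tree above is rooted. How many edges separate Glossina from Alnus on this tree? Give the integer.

12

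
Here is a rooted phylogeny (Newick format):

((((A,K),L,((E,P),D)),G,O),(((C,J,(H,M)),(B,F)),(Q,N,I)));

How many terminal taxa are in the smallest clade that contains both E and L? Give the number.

The MRCA of E and L is the node subtending ((A,K),L,((E,P),D)).
That clade contains 6 terminal taxa: A, D, E, K, L, P.

6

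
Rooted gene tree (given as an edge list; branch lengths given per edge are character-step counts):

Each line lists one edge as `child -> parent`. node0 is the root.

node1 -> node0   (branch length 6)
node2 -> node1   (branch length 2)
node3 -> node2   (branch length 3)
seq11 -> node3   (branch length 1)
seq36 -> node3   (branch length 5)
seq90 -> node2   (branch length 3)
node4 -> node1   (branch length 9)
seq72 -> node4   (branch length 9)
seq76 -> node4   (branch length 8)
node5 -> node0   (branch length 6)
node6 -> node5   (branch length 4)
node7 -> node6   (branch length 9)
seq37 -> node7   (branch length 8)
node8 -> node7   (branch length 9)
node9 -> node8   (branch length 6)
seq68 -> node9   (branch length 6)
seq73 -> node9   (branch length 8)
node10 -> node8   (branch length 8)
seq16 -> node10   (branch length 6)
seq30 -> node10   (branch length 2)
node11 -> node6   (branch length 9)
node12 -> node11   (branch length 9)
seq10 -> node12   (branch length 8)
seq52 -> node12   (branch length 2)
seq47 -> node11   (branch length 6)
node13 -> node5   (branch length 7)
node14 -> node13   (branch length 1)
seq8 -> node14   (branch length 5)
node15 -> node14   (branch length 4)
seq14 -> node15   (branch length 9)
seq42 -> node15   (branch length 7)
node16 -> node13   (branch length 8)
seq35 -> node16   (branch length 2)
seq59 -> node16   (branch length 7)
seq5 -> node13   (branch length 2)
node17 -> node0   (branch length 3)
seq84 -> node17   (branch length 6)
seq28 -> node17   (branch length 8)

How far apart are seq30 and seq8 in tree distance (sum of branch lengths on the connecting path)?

The path runs seq30 → … → MRCA → … → seq8; the MRCA is the node subtending (((seq37,((seq68,seq73),(seq16,seq30))),((seq10,seq52),seq47)),((seq8,(seq14,seq42)),(seq35,seq59),seq5)).
Branch lengths along that path: 2 + 8 + 9 + 9 + 4 + 7 + 1 + 5 = 45.

45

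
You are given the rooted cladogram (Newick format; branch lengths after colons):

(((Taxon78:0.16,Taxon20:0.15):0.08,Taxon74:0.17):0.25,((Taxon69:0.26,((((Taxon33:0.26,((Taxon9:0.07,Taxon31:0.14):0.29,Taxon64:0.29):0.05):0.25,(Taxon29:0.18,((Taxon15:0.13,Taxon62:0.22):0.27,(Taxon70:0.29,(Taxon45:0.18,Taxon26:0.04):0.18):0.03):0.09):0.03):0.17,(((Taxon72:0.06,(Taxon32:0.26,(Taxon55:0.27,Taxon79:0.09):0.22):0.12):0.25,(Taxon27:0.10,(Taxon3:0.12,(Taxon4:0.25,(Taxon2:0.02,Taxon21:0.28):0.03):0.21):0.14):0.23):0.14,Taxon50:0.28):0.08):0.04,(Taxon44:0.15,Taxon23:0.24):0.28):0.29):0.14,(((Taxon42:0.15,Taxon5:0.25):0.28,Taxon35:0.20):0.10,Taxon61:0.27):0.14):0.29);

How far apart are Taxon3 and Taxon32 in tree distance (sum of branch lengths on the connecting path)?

1.12

The path runs Taxon3 → … → MRCA → … → Taxon32; the MRCA is the node subtending ((Taxon72,(Taxon32,(Taxon55,Taxon79))),(Taxon27,(Taxon3,(Taxon4,(Taxon2,Taxon21))))).
Branch lengths along that path: 0.12 + 0.14 + 0.23 + 0.25 + 0.12 + 0.26 = 1.12.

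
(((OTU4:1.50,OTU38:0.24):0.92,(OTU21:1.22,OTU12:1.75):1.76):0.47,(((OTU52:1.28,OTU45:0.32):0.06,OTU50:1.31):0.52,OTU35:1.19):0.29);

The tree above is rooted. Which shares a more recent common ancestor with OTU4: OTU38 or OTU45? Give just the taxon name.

The MRCA of OTU4 and OTU38 subtends (OTU4,OTU38) (2 taxa).
The MRCA of OTU4 and OTU45 is the root, subtending the entire tree (8 taxa).
The first is nested inside the second, so OTU4 shares a more recent common ancestor with OTU38.

OTU38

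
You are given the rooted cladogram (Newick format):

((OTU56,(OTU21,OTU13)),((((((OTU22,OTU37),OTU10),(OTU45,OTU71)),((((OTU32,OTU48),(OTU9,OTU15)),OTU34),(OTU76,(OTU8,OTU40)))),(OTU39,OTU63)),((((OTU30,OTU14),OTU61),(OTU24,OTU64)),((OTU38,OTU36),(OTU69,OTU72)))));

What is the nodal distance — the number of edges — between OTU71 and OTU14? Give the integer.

The MRCA of OTU71 and OTU14 is the node subtending ((((((OTU22,OTU37),OTU10),(OTU45,OTU71)),((((OTU32,OTU48),(OTU9,OTU15)),OTU34),(OTU76,(OTU8,OTU40)))),(OTU39,OTU63)),((((OTU30,OTU14),OTU61),(OTU24,OTU64)),((OTU38,OTU36),(OTU69,OTU72)))).
From OTU71 up to that node: 5 branches. From OTU14 up to the same node: 5 branches. Total: 5 + 5 = 10.

10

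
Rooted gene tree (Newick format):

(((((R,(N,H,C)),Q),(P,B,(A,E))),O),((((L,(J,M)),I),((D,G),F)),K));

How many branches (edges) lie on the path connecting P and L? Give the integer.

The MRCA of P and L is the root of the tree.
From P up to that node: 4 branches. From L up to the same node: 5 branches. Total: 4 + 5 = 9.

9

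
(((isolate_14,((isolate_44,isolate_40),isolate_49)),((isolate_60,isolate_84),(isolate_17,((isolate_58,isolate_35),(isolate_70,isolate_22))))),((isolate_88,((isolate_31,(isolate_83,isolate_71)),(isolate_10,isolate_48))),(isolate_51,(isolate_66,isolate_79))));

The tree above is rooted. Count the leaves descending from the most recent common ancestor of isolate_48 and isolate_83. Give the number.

5

The MRCA of isolate_48 and isolate_83 is the node subtending ((isolate_31,(isolate_83,isolate_71)),(isolate_10,isolate_48)).
That clade contains 5 terminal taxa: isolate_10, isolate_31, isolate_48, isolate_71, isolate_83.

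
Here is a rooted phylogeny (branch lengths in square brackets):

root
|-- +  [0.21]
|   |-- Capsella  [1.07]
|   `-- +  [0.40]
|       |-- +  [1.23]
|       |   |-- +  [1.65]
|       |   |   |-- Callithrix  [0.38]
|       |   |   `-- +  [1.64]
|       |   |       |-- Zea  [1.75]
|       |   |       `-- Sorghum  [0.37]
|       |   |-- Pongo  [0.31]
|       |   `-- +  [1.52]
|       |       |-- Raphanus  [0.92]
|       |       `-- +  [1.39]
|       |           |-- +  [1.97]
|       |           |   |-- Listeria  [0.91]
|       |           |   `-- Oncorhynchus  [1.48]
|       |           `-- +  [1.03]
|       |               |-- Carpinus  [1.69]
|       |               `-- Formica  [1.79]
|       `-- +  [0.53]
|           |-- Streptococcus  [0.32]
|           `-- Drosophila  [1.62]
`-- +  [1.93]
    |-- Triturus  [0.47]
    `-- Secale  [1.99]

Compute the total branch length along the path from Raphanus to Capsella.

5.14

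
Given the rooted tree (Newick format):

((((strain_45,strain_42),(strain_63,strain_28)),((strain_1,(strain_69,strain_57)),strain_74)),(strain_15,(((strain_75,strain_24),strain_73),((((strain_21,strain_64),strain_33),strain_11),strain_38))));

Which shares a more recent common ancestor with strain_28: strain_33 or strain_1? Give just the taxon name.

strain_1

The MRCA of strain_28 and strain_1 subtends (((strain_45,strain_42),(strain_63,strain_28)),((strain_1,(strain_69,strain_57)),strain_74)) (8 taxa).
The MRCA of strain_28 and strain_33 is the root, subtending the entire tree (17 taxa).
The first is nested inside the second, so strain_28 shares a more recent common ancestor with strain_1.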